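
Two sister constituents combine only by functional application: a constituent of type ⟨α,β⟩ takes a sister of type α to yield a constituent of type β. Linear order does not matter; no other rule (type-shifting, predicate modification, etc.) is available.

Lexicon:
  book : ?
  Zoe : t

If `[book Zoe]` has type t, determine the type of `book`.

⟨t,t⟩

For [book Zoe] to have type t with Zoe of type t, book must be the function: book : ⟨t,t⟩.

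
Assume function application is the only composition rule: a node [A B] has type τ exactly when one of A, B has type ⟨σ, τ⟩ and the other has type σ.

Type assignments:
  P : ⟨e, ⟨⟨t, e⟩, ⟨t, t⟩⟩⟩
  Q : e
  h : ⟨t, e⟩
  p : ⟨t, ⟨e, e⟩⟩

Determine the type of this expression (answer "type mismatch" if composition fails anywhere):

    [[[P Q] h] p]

[P Q]: ⟨e, ⟨⟨t, e⟩, ⟨t, t⟩⟩⟩ applied to e yields ⟨⟨t, e⟩, ⟨t, t⟩⟩.
[[P Q] h]: ⟨⟨t, e⟩, ⟨t, t⟩⟩ applied to ⟨t, e⟩ yields ⟨t, t⟩.
[[[P Q] h] p]: ⟨t, t⟩ and ⟨t, ⟨e, e⟩⟩ cannot combine by function application — type clash.

type mismatch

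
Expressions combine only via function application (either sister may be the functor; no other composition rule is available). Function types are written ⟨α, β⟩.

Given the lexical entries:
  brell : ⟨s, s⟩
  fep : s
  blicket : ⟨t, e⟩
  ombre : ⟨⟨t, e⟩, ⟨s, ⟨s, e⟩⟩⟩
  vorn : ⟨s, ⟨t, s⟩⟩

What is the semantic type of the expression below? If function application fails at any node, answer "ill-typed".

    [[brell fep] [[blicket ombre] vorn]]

[brell fep] — brell of type ⟨s, s⟩ combines with fep of type s: type s.
[blicket ombre] — ombre of type ⟨⟨t, e⟩, ⟨s, ⟨s, e⟩⟩⟩ combines with blicket of type ⟨t, e⟩: type ⟨s, ⟨s, e⟩⟩.
At [[blicket ombre] vorn]: neither ⟨s, ⟨s, e⟩⟩ nor ⟨s, ⟨t, s⟩⟩ can take the other as argument; the node is ill-typed.

ill-typed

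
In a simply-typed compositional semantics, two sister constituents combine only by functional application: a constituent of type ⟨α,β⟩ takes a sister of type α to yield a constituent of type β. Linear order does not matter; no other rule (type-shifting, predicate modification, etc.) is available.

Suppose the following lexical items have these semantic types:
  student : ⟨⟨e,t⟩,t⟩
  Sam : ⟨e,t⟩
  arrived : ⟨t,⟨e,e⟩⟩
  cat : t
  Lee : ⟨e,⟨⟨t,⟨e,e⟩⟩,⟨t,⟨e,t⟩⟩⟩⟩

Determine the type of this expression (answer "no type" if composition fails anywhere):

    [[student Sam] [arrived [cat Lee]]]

no type

At [student Sam], student : ⟨⟨e,t⟩,t⟩ takes Sam : ⟨e,t⟩, giving t.
[cat Lee]: t and ⟨e,⟨⟨t,⟨e,e⟩⟩,⟨t,⟨e,t⟩⟩⟩⟩ cannot combine by function application — type clash.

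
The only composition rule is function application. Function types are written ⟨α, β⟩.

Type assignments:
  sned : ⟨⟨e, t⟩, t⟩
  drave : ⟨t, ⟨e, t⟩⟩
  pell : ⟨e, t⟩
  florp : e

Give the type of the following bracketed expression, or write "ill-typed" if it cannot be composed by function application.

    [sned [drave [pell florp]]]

[pell florp]: pell is ⟨e, t⟩, florp is e; result t.
[drave [pell florp]]: drave is ⟨t, ⟨e, t⟩⟩, [pell florp] is t; result ⟨e, t⟩.
[sned [drave [pell florp]]]: sned is ⟨⟨e, t⟩, t⟩, [drave [pell florp]] is ⟨e, t⟩; result t.

t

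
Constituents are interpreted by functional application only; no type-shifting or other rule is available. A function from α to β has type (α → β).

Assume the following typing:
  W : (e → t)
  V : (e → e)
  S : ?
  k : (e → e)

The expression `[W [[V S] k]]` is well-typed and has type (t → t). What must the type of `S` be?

[W [[V S] k]] must have type (t → t). The sister W has type (e → t); that is not a function onto (t → t), so [[V S] k] must be the functor, of type ((e → t) → (t → t)).
[[V S] k] must have type ((e → t) → (t → t)). The sister k has type (e → e); that is not a function onto ((e → t) → (t → t)), so [V S] must be the functor, of type ((e → e) → ((e → t) → (t → t))).
[V S] must have type ((e → e) → ((e → t) → (t → t))). The sister V has type (e → e); that is not a function onto ((e → e) → ((e → t) → (t → t))), so S must be the functor, of type ((e → e) → ((e → e) → ((e → t) → (t → t)))).

((e → e) → ((e → e) → ((e → t) → (t → t))))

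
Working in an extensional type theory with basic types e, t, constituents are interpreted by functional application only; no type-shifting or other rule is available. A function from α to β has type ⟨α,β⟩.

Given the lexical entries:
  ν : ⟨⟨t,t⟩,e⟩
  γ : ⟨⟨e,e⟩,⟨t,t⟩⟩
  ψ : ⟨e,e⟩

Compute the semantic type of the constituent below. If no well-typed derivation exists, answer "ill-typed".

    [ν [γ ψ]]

[γ ψ] — γ of type ⟨⟨e,e⟩,⟨t,t⟩⟩ combines with ψ of type ⟨e,e⟩: type ⟨t,t⟩.
[ν [γ ψ]] — ν of type ⟨⟨t,t⟩,e⟩ combines with [γ ψ] of type ⟨t,t⟩: type e.

e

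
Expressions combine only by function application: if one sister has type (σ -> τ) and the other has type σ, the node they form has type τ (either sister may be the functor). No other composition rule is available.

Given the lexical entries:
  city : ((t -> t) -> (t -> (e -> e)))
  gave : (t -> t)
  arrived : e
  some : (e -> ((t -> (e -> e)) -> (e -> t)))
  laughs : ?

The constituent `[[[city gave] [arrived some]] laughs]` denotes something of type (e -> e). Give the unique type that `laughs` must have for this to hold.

[[[city gave] [arrived some]] laughs] must have type (e -> e). The sister [[city gave] [arrived some]] has type (e -> t); that is not a function onto (e -> e), so laughs must be the functor, of type ((e -> t) -> (e -> e)).

((e -> t) -> (e -> e))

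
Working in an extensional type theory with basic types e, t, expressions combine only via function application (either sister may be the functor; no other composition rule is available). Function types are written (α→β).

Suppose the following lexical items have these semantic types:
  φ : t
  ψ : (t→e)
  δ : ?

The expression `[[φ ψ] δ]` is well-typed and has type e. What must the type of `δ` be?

[[φ ψ] δ] is required to be e. [φ ψ] : e cannot yield e as functor, so δ : (e→e).

(e→e)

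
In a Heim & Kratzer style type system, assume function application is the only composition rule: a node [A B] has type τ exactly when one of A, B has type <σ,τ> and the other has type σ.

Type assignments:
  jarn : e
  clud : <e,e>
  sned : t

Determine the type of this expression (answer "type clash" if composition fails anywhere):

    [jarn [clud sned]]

type clash

At [clud sned]: neither <e,e> nor t can take the other as argument; the node is ill-typed.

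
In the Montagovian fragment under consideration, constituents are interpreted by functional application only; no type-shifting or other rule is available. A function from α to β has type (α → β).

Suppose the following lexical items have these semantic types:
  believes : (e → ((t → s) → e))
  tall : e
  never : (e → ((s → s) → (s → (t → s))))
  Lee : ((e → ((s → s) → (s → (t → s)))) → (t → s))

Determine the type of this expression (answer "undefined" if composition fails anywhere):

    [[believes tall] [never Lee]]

e

[believes tall]: (e → ((t → s) → e)) applied to e yields ((t → s) → e).
[never Lee]: ((e → ((s → s) → (s → (t → s)))) → (t → s)) applied to (e → ((s → s) → (s → (t → s)))) yields (t → s).
[[believes tall] [never Lee]]: ((t → s) → e) applied to (t → s) yields e.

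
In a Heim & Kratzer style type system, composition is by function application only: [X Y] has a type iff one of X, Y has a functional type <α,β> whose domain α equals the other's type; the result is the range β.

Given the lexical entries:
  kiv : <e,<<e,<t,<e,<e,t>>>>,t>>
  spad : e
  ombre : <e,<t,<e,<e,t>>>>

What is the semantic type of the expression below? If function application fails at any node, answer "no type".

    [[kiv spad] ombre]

[kiv spad]: kiv is <e,<<e,<t,<e,<e,t>>>>,t>>, spad is e; result <<e,<t,<e,<e,t>>>>,t>.
[[kiv spad] ombre]: [kiv spad] is <<e,<t,<e,<e,t>>>>,t>, ombre is <e,<t,<e,<e,t>>>>; result t.

t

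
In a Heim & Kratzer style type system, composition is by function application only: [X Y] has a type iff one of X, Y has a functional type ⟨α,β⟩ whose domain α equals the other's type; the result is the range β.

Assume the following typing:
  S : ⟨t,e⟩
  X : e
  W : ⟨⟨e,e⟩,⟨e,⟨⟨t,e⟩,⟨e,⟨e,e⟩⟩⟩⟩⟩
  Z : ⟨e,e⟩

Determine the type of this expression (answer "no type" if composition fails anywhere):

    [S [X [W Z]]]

At [W Z], W : ⟨⟨e,e⟩,⟨e,⟨⟨t,e⟩,⟨e,⟨e,e⟩⟩⟩⟩⟩ takes Z : ⟨e,e⟩, giving ⟨e,⟨⟨t,e⟩,⟨e,⟨e,e⟩⟩⟩⟩.
At [X [W Z]], [W Z] : ⟨e,⟨⟨t,e⟩,⟨e,⟨e,e⟩⟩⟩⟩ takes X : e, giving ⟨⟨t,e⟩,⟨e,⟨e,e⟩⟩⟩.
At [S [X [W Z]]], [X [W Z]] : ⟨⟨t,e⟩,⟨e,⟨e,e⟩⟩⟩ takes S : ⟨t,e⟩, giving ⟨e,⟨e,e⟩⟩.

⟨e,⟨e,e⟩⟩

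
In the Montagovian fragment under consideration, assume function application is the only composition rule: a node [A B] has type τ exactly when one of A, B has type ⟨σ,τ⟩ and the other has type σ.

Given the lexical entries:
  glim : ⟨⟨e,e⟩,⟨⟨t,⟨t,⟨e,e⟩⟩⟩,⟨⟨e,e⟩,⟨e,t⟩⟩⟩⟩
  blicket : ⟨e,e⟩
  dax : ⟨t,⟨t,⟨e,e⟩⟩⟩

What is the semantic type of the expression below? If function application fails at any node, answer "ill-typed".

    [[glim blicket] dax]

[glim blicket]: functor glim : ⟨⟨e,e⟩,⟨⟨t,⟨t,⟨e,e⟩⟩⟩,⟨⟨e,e⟩,⟨e,t⟩⟩⟩⟩, argument blicket : ⟨e,e⟩; result ⟨⟨t,⟨t,⟨e,e⟩⟩⟩,⟨⟨e,e⟩,⟨e,t⟩⟩⟩.
[[glim blicket] dax]: functor [glim blicket] : ⟨⟨t,⟨t,⟨e,e⟩⟩⟩,⟨⟨e,e⟩,⟨e,t⟩⟩⟩, argument dax : ⟨t,⟨t,⟨e,e⟩⟩⟩; result ⟨⟨e,e⟩,⟨e,t⟩⟩.

⟨⟨e,e⟩,⟨e,t⟩⟩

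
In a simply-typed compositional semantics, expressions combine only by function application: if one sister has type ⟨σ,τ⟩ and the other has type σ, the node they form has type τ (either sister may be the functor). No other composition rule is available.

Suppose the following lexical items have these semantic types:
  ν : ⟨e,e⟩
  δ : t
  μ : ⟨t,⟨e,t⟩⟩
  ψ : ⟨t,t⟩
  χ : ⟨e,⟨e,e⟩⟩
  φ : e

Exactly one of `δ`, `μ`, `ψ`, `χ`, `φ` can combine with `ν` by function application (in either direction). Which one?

δ : t — neither side's domain matches the other.
μ : ⟨t,⟨e,t⟩⟩ — neither side's domain matches the other.
ψ : ⟨t,t⟩ — neither side's domain matches the other.
χ : ⟨e,⟨e,e⟩⟩ — neither side's domain matches the other.
φ — combines: ν : ⟨e,e⟩ takes φ : e as argument, giving e.

φ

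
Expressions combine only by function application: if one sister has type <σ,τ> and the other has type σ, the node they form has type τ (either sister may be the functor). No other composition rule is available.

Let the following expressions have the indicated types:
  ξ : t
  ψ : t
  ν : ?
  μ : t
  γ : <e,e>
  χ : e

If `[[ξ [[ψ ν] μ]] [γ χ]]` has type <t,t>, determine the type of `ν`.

[[ξ [[ψ ν] μ]] [γ χ]] must have type <t,t>. The sister [γ χ] has type e; that is not a function onto <t,t>, so [ξ [[ψ ν] μ]] must be the functor, of type <e,<t,t>>.
[ξ [[ψ ν] μ]] must have type <e,<t,t>>. The sister ξ has type t; that is not a function onto <e,<t,t>>, so [[ψ ν] μ] must be the functor, of type <t,<e,<t,t>>>.
[[ψ ν] μ] must have type <t,<e,<t,t>>>. The sister μ has type t; that is not a function onto <t,<e,<t,t>>>, so [ψ ν] must be the functor, of type <t,<t,<e,<t,t>>>>.
[ψ ν] must have type <t,<t,<e,<t,t>>>>. The sister ψ has type t; that is not a function onto <t,<t,<e,<t,t>>>>, so ν must be the functor, of type <t,<t,<t,<e,<t,t>>>>>.

<t,<t,<t,<e,<t,t>>>>>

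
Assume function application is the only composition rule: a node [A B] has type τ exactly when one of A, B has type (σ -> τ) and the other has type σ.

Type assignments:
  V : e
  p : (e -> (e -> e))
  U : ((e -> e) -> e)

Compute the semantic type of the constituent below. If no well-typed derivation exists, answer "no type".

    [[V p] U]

e

At [V p], p : (e -> (e -> e)) takes V : e, giving (e -> e).
At [[V p] U], U : ((e -> e) -> e) takes [V p] : (e -> e), giving e.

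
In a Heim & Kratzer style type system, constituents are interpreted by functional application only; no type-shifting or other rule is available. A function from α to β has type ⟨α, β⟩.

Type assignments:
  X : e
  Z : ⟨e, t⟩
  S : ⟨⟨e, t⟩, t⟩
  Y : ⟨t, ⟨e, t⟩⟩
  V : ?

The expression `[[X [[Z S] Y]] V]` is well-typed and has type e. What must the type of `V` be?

⟨t, e⟩

[[X [[Z S] Y]] V] must have type e. The sister [X [[Z S] Y]] has type t; that is not a function onto e, so V must be the functor, of type ⟨t, e⟩.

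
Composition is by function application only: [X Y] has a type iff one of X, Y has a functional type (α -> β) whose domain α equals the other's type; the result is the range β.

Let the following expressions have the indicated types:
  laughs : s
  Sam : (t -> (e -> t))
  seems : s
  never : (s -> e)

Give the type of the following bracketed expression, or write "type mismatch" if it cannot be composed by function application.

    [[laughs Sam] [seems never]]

type mismatch

[laughs Sam]: s and (t -> (e -> t)) cannot combine by function application — type clash.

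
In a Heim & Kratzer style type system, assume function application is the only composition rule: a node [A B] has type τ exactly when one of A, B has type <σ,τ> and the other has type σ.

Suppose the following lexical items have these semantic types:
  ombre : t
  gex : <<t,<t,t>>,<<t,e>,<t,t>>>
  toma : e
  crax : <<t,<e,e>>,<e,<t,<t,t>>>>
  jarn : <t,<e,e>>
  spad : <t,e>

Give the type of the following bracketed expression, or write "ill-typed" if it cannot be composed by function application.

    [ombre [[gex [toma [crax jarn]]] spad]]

t

[crax jarn] — crax of type <<t,<e,e>>,<e,<t,<t,t>>>> combines with jarn of type <t,<e,e>>: type <e,<t,<t,t>>>.
[toma [crax jarn]] — [crax jarn] of type <e,<t,<t,t>>> combines with toma of type e: type <t,<t,t>>.
[gex [toma [crax jarn]]] — gex of type <<t,<t,t>>,<<t,e>,<t,t>>> combines with [toma [crax jarn]] of type <t,<t,t>>: type <<t,e>,<t,t>>.
[[gex [toma [crax jarn]]] spad] — [gex [toma [crax jarn]]] of type <<t,e>,<t,t>> combines with spad of type <t,e>: type <t,t>.
[ombre [[gex [toma [crax jarn]]] spad]] — [[gex [toma [crax jarn]]] spad] of type <t,t> combines with ombre of type t: type t.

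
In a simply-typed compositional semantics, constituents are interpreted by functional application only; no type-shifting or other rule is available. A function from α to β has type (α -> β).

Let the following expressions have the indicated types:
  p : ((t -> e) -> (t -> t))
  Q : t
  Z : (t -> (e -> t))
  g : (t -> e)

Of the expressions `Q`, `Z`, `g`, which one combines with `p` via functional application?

g

Q : t — p needs (t -> e); Q needs nothing (atomic); neither fits.
Z : (t -> (e -> t)) — p needs (t -> e); Z needs t; neither fits.
g — combines: p : ((t -> e) -> (t -> t)) takes g : (t -> e) as argument, giving (t -> t).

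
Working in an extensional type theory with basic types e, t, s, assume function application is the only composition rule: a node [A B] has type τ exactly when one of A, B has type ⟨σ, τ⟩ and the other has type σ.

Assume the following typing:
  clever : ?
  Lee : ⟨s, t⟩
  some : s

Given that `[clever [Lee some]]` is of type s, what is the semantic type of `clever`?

⟨t, s⟩

At [clever [Lee some]] (required: s): [Lee some] is t, which is not a function with range s; hence clever is the functor — type ⟨t, s⟩.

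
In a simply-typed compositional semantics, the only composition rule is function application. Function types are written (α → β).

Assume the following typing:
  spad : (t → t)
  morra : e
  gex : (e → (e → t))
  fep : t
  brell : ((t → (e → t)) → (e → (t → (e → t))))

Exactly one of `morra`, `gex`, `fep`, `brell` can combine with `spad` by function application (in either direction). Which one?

morra : e — does not combine with spad.
gex : (e → (e → t)) — does not combine with spad.
fep — combines: spad : (t → t) takes fep : t as argument, giving t.
brell : ((t → (e → t)) → (e → (t → (e → t)))) — does not combine with spad.

fep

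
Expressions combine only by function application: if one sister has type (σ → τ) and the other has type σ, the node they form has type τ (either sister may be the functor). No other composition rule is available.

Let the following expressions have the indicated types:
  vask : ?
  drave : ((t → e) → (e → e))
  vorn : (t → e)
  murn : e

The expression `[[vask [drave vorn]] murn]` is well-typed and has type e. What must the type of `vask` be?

[[vask [drave vorn]] murn] must have type e. The sister murn has type e; that is not a function onto e, so [vask [drave vorn]] must be the functor, of type (e → e).
[vask [drave vorn]] must have type (e → e). The sister [drave vorn] has type (e → e); that is not a function onto (e → e), so vask must be the functor, of type ((e → e) → (e → e)).

((e → e) → (e → e))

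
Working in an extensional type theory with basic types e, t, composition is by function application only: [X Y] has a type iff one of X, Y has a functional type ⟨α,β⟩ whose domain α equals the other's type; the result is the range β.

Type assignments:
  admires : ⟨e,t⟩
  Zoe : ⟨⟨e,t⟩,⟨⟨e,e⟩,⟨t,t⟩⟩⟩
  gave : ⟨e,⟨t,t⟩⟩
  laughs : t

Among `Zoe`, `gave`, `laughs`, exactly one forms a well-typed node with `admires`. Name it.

Zoe

Zoe — combines: Zoe : ⟨⟨e,t⟩,⟨⟨e,e⟩,⟨t,t⟩⟩⟩ takes admires : ⟨e,t⟩ as argument, giving ⟨⟨e,e⟩,⟨t,t⟩⟩.
gave : ⟨e,⟨t,t⟩⟩ — admires needs e; gave needs e; neither fits.
laughs : t — admires needs e; laughs needs nothing (atomic); neither fits.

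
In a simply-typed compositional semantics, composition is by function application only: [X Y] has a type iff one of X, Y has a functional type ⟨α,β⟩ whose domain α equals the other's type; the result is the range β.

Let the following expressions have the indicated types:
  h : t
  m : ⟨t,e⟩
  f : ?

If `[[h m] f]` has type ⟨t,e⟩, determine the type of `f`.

⟨e,⟨t,e⟩⟩

For [[h m] f] to have type ⟨t,e⟩ with [h m] of type e, f must be the function: f : ⟨e,⟨t,e⟩⟩.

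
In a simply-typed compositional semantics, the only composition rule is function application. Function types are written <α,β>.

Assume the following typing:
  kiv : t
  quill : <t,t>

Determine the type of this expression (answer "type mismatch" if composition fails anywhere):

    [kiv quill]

[kiv quill]: functor quill : <t,t>, argument kiv : t; result t.

t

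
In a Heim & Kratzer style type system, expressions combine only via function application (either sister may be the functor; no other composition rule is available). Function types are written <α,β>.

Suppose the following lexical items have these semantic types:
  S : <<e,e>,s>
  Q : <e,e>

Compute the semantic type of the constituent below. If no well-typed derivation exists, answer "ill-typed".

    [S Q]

[S Q]: functor S : <<e,e>,s>, argument Q : <e,e>; result s.

s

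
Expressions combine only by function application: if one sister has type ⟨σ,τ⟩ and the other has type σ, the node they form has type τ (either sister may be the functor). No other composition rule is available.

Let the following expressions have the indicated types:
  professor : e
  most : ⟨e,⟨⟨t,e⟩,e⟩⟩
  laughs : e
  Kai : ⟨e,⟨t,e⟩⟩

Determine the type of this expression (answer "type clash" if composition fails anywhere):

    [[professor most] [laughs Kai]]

[professor most]: ⟨e,⟨⟨t,e⟩,e⟩⟩ applied to e yields ⟨⟨t,e⟩,e⟩.
[laughs Kai]: ⟨e,⟨t,e⟩⟩ applied to e yields ⟨t,e⟩.
[[professor most] [laughs Kai]]: ⟨⟨t,e⟩,e⟩ applied to ⟨t,e⟩ yields e.

e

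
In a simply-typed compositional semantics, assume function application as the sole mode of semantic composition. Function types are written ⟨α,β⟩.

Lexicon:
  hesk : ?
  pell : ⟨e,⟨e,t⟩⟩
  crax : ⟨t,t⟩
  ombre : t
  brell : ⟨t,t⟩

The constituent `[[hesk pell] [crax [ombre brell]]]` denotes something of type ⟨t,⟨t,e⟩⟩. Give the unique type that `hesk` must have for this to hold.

At [[hesk pell] [crax [ombre brell]]] (required: ⟨t,⟨t,e⟩⟩): [crax [ombre brell]] is t, which is not a function with range ⟨t,⟨t,e⟩⟩; hence [hesk pell] is the functor — type ⟨t,⟨t,⟨t,e⟩⟩⟩.
At [hesk pell] (required: ⟨t,⟨t,⟨t,e⟩⟩⟩): pell is ⟨e,⟨e,t⟩⟩, which is not a function with range ⟨t,⟨t,⟨t,e⟩⟩⟩; hence hesk is the functor — type ⟨⟨e,⟨e,t⟩⟩,⟨t,⟨t,⟨t,e⟩⟩⟩⟩.

⟨⟨e,⟨e,t⟩⟩,⟨t,⟨t,⟨t,e⟩⟩⟩⟩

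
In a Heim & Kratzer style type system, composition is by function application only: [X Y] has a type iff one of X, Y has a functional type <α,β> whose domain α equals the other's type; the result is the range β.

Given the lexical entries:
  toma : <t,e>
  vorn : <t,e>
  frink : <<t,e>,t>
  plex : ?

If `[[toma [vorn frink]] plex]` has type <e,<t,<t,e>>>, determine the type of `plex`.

<e,<e,<t,<t,e>>>>

At [[toma [vorn frink]] plex] (required: <e,<t,<t,e>>>): [toma [vorn frink]] is e, which is not a function with range <e,<t,<t,e>>>; hence plex is the functor — type <e,<e,<t,<t,e>>>>.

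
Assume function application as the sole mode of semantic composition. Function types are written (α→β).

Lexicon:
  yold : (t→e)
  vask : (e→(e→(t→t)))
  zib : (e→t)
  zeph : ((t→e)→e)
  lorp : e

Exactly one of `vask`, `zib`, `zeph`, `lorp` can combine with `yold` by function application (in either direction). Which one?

zeph

vask : (e→(e→(t→t))) — yold needs t; vask needs e; neither fits.
zib : (e→t) — yold needs t; zib needs e; neither fits.
zeph — combines: zeph : ((t→e)→e) takes yold : (t→e) as argument, giving e.
lorp : e — yold needs t; lorp needs nothing (atomic); neither fits.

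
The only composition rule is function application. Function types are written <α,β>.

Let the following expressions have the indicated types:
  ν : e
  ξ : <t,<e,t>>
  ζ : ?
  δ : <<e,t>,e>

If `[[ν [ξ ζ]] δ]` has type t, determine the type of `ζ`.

For [[ν [ξ ζ]] δ] to have type t with δ of type <<e,t>,e>, [ν [ξ ζ]] must be the function: [ν [ξ ζ]] : <<<e,t>,e>,t>.
For [ν [ξ ζ]] to have type <<<e,t>,e>,t> with ν of type e, [ξ ζ] must be the function: [ξ ζ] : <e,<<<e,t>,e>,t>>.
For [ξ ζ] to have type <e,<<<e,t>,e>,t>> with ξ of type <t,<e,t>>, ζ must be the function: ζ : <<t,<e,t>>,<e,<<<e,t>,e>,t>>>.

<<t,<e,t>>,<e,<<<e,t>,e>,t>>>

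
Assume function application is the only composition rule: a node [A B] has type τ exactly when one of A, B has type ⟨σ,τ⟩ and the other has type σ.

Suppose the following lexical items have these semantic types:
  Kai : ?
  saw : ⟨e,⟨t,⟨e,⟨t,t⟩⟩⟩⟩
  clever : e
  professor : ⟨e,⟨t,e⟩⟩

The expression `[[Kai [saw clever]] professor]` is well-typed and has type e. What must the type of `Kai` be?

⟨⟨t,⟨e,⟨t,t⟩⟩⟩,⟨⟨e,⟨t,e⟩⟩,e⟩⟩

[[Kai [saw clever]] professor] is required to be e. professor : ⟨e,⟨t,e⟩⟩ cannot yield e as functor, so [Kai [saw clever]] : ⟨⟨e,⟨t,e⟩⟩,e⟩.
[Kai [saw clever]] is required to be ⟨⟨e,⟨t,e⟩⟩,e⟩. [saw clever] : ⟨t,⟨e,⟨t,t⟩⟩⟩ cannot yield ⟨⟨e,⟨t,e⟩⟩,e⟩ as functor, so Kai : ⟨⟨t,⟨e,⟨t,t⟩⟩⟩,⟨⟨e,⟨t,e⟩⟩,e⟩⟩.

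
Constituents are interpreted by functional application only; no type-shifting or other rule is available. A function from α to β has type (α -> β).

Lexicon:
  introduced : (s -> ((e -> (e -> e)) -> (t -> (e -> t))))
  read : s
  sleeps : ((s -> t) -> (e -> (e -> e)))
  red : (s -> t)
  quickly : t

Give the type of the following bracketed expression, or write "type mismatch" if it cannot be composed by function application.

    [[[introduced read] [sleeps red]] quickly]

At [introduced read], introduced : (s -> ((e -> (e -> e)) -> (t -> (e -> t)))) takes read : s, giving ((e -> (e -> e)) -> (t -> (e -> t))).
At [sleeps red], sleeps : ((s -> t) -> (e -> (e -> e))) takes red : (s -> t), giving (e -> (e -> e)).
At [[introduced read] [sleeps red]], [introduced read] : ((e -> (e -> e)) -> (t -> (e -> t))) takes [sleeps red] : (e -> (e -> e)), giving (t -> (e -> t)).
At [[[introduced read] [sleeps red]] quickly], [[introduced read] [sleeps red]] : (t -> (e -> t)) takes quickly : t, giving (e -> t).

(e -> t)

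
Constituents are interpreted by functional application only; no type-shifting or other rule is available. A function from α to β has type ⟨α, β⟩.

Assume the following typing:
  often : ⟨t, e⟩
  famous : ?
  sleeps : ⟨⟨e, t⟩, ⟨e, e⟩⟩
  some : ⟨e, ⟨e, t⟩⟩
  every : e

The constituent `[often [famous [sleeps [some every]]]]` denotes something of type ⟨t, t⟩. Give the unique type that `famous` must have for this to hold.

For [often [famous [sleeps [some every]]]] to have type ⟨t, t⟩ with often of type ⟨t, e⟩, [famous [sleeps [some every]]] must be the function: [famous [sleeps [some every]]] : ⟨⟨t, e⟩, ⟨t, t⟩⟩.
For [famous [sleeps [some every]]] to have type ⟨⟨t, e⟩, ⟨t, t⟩⟩ with [sleeps [some every]] of type ⟨e, e⟩, famous must be the function: famous : ⟨⟨e, e⟩, ⟨⟨t, e⟩, ⟨t, t⟩⟩⟩.

⟨⟨e, e⟩, ⟨⟨t, e⟩, ⟨t, t⟩⟩⟩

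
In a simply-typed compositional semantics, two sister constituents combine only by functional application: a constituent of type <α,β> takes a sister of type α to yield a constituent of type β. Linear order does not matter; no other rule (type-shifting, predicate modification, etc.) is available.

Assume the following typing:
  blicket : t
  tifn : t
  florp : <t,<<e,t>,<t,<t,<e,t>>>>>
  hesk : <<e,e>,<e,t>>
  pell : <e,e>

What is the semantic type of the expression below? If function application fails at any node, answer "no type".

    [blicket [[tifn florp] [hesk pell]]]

[tifn florp]: florp is <t,<<e,t>,<t,<t,<e,t>>>>>, tifn is t; result <<e,t>,<t,<t,<e,t>>>>.
[hesk pell]: hesk is <<e,e>,<e,t>>, pell is <e,e>; result <e,t>.
[[tifn florp] [hesk pell]]: [tifn florp] is <<e,t>,<t,<t,<e,t>>>>, [hesk pell] is <e,t>; result <t,<t,<e,t>>>.
[blicket [[tifn florp] [hesk pell]]]: [[tifn florp] [hesk pell]] is <t,<t,<e,t>>>, blicket is t; result <t,<e,t>>.

<t,<e,t>>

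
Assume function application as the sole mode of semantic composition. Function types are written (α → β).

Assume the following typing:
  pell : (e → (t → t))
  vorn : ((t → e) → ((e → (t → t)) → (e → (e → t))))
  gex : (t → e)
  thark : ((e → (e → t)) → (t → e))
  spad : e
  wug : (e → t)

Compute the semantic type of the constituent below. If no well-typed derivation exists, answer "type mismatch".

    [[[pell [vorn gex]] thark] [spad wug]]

[vorn gex]: functor vorn : ((t → e) → ((e → (t → t)) → (e → (e → t)))), argument gex : (t → e); result ((e → (t → t)) → (e → (e → t))).
[pell [vorn gex]]: functor [vorn gex] : ((e → (t → t)) → (e → (e → t))), argument pell : (e → (t → t)); result (e → (e → t)).
[[pell [vorn gex]] thark]: functor thark : ((e → (e → t)) → (t → e)), argument [pell [vorn gex]] : (e → (e → t)); result (t → e).
[spad wug]: functor wug : (e → t), argument spad : e; result t.
[[[pell [vorn gex]] thark] [spad wug]]: functor [[pell [vorn gex]] thark] : (t → e), argument [spad wug] : t; result e.

e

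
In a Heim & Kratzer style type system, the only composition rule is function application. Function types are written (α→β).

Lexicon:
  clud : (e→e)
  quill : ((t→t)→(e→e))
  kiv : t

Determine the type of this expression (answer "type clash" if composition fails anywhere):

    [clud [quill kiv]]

type clash

[quill kiv]: ((t→t)→(e→e)) with t — neither is a function whose domain matches the other; composition fails here.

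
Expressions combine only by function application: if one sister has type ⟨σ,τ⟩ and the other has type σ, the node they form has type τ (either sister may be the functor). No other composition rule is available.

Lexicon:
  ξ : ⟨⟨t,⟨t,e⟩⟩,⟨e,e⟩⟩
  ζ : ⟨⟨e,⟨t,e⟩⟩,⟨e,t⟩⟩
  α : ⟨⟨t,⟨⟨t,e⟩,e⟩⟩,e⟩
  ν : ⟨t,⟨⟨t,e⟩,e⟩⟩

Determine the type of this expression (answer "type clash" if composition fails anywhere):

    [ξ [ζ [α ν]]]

[α ν]: α is ⟨⟨t,⟨⟨t,e⟩,e⟩⟩,e⟩, ν is ⟨t,⟨⟨t,e⟩,e⟩⟩; result e.
[ζ [α ν]]: ⟨⟨e,⟨t,e⟩⟩,⟨e,t⟩⟩ with e — neither is a function whose domain matches the other; composition fails here.

type clash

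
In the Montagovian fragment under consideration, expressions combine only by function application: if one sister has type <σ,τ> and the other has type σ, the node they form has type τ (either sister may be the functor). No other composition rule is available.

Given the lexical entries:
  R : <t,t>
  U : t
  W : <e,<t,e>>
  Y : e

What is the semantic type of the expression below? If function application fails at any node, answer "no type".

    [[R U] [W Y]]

e

[R U] — R of type <t,t> combines with U of type t: type t.
[W Y] — W of type <e,<t,e>> combines with Y of type e: type <t,e>.
[[R U] [W Y]] — [W Y] of type <t,e> combines with [R U] of type t: type e.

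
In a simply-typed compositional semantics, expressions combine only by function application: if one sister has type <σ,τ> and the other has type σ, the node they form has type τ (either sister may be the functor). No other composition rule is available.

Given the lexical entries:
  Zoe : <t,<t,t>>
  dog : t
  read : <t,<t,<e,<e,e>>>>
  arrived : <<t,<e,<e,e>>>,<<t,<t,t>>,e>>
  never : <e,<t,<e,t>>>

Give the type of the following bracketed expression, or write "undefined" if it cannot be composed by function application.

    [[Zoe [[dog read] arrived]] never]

<t,<e,t>>

[dog read]: <t,<t,<e,<e,e>>>> applied to t yields <t,<e,<e,e>>>.
[[dog read] arrived]: <<t,<e,<e,e>>>,<<t,<t,t>>,e>> applied to <t,<e,<e,e>>> yields <<t,<t,t>>,e>.
[Zoe [[dog read] arrived]]: <<t,<t,t>>,e> applied to <t,<t,t>> yields e.
[[Zoe [[dog read] arrived]] never]: <e,<t,<e,t>>> applied to e yields <t,<e,t>>.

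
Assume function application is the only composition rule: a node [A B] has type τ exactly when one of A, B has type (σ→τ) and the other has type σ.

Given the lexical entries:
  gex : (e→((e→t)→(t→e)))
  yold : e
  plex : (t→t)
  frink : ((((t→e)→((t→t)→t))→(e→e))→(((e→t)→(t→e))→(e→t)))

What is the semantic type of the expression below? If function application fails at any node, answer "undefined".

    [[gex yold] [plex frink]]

[gex yold]: functor gex : (e→((e→t)→(t→e))), argument yold : e; result ((e→t)→(t→e)).
[plex frink]: (t→t) and ((((t→e)→((t→t)→t))→(e→e))→(((e→t)→(t→e))→(e→t))) cannot combine by function application — type clash.

undefined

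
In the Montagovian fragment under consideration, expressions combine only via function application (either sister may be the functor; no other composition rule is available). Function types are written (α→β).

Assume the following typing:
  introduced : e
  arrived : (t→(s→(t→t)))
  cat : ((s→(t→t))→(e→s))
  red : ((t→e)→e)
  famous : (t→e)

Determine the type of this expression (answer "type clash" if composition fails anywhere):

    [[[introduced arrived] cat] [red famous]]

type clash

At [introduced arrived]: neither e nor (t→(s→(t→t))) can take the other as argument; the node is ill-typed.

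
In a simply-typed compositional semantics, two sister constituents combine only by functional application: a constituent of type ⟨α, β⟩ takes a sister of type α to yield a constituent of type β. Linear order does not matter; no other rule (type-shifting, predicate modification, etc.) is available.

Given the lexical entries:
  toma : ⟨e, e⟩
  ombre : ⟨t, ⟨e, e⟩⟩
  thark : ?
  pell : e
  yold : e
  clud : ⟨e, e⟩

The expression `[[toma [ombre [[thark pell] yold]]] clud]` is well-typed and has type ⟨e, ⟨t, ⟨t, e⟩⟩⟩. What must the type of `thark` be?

[[toma [ombre [[thark pell] yold]]] clud] is required to be ⟨e, ⟨t, ⟨t, e⟩⟩⟩. clud : ⟨e, e⟩ cannot yield ⟨e, ⟨t, ⟨t, e⟩⟩⟩ as functor, so [toma [ombre [[thark pell] yold]]] : ⟨⟨e, e⟩, ⟨e, ⟨t, ⟨t, e⟩⟩⟩⟩.
[toma [ombre [[thark pell] yold]]] is required to be ⟨⟨e, e⟩, ⟨e, ⟨t, ⟨t, e⟩⟩⟩⟩. toma : ⟨e, e⟩ cannot yield ⟨⟨e, e⟩, ⟨e, ⟨t, ⟨t, e⟩⟩⟩⟩ as functor, so [ombre [[thark pell] yold]] : ⟨⟨e, e⟩, ⟨⟨e, e⟩, ⟨e, ⟨t, ⟨t, e⟩⟩⟩⟩⟩.
[ombre [[thark pell] yold]] is required to be ⟨⟨e, e⟩, ⟨⟨e, e⟩, ⟨e, ⟨t, ⟨t, e⟩⟩⟩⟩⟩. ombre : ⟨t, ⟨e, e⟩⟩ cannot yield ⟨⟨e, e⟩, ⟨⟨e, e⟩, ⟨e, ⟨t, ⟨t, e⟩⟩⟩⟩⟩ as functor, so [[thark pell] yold] : ⟨⟨t, ⟨e, e⟩⟩, ⟨⟨e, e⟩, ⟨⟨e, e⟩, ⟨e, ⟨t, ⟨t, e⟩⟩⟩⟩⟩⟩.
[[thark pell] yold] is required to be ⟨⟨t, ⟨e, e⟩⟩, ⟨⟨e, e⟩, ⟨⟨e, e⟩, ⟨e, ⟨t, ⟨t, e⟩⟩⟩⟩⟩⟩. yold : e cannot yield ⟨⟨t, ⟨e, e⟩⟩, ⟨⟨e, e⟩, ⟨⟨e, e⟩, ⟨e, ⟨t, ⟨t, e⟩⟩⟩⟩⟩⟩ as functor, so [thark pell] : ⟨e, ⟨⟨t, ⟨e, e⟩⟩, ⟨⟨e, e⟩, ⟨⟨e, e⟩, ⟨e, ⟨t, ⟨t, e⟩⟩⟩⟩⟩⟩⟩.
[thark pell] is required to be ⟨e, ⟨⟨t, ⟨e, e⟩⟩, ⟨⟨e, e⟩, ⟨⟨e, e⟩, ⟨e, ⟨t, ⟨t, e⟩⟩⟩⟩⟩⟩⟩. pell : e cannot yield ⟨e, ⟨⟨t, ⟨e, e⟩⟩, ⟨⟨e, e⟩, ⟨⟨e, e⟩, ⟨e, ⟨t, ⟨t, e⟩⟩⟩⟩⟩⟩⟩ as functor, so thark : ⟨e, ⟨e, ⟨⟨t, ⟨e, e⟩⟩, ⟨⟨e, e⟩, ⟨⟨e, e⟩, ⟨e, ⟨t, ⟨t, e⟩⟩⟩⟩⟩⟩⟩⟩.

⟨e, ⟨e, ⟨⟨t, ⟨e, e⟩⟩, ⟨⟨e, e⟩, ⟨⟨e, e⟩, ⟨e, ⟨t, ⟨t, e⟩⟩⟩⟩⟩⟩⟩⟩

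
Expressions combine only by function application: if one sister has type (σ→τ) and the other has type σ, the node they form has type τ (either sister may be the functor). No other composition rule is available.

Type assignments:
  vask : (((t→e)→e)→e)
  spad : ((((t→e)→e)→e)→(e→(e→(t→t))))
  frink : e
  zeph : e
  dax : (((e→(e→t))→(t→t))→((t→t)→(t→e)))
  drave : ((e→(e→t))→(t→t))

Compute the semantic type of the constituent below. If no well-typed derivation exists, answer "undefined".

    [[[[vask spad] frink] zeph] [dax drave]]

[vask spad]: spad is ((((t→e)→e)→e)→(e→(e→(t→t)))), vask is (((t→e)→e)→e); result (e→(e→(t→t))).
[[vask spad] frink]: [vask spad] is (e→(e→(t→t))), frink is e; result (e→(t→t)).
[[[vask spad] frink] zeph]: [[vask spad] frink] is (e→(t→t)), zeph is e; result (t→t).
[dax drave]: dax is (((e→(e→t))→(t→t))→((t→t)→(t→e))), drave is ((e→(e→t))→(t→t)); result ((t→t)→(t→e)).
[[[[vask spad] frink] zeph] [dax drave]]: [dax drave] is ((t→t)→(t→e)), [[[vask spad] frink] zeph] is (t→t); result (t→e).

(t→e)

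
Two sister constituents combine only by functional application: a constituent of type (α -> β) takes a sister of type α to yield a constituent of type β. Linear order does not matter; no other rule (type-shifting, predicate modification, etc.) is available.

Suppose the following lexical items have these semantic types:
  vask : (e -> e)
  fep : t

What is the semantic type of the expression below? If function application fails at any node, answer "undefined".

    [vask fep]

undefined

[vask fep]: (e -> e) with t — neither is a function whose domain matches the other; composition fails here.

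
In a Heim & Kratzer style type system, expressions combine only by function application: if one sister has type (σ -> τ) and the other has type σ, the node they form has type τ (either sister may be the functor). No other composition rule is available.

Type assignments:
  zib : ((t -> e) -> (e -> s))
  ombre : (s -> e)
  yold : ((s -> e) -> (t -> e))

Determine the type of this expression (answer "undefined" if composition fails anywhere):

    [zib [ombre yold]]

(e -> s)

[ombre yold]: functor yold : ((s -> e) -> (t -> e)), argument ombre : (s -> e); result (t -> e).
[zib [ombre yold]]: functor zib : ((t -> e) -> (e -> s)), argument [ombre yold] : (t -> e); result (e -> s).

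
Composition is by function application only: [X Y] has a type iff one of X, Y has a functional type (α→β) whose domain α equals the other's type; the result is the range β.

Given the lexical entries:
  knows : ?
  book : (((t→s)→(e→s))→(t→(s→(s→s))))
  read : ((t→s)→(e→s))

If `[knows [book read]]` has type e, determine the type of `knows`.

[knows [book read]] is required to be e. [book read] : (t→(s→(s→s))) cannot yield e as functor, so knows : ((t→(s→(s→s)))→e).

((t→(s→(s→s)))→e)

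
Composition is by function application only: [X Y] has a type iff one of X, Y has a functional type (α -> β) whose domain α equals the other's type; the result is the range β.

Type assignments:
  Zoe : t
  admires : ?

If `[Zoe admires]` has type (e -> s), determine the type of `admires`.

At [Zoe admires] (required: (e -> s)): Zoe is t, which is not a function with range (e -> s); hence admires is the functor — type (t -> (e -> s)).

(t -> (e -> s))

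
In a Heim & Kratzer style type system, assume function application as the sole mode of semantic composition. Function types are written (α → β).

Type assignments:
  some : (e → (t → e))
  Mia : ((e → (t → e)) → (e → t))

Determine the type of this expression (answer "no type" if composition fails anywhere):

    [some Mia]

[some Mia]: Mia is ((e → (t → e)) → (e → t)), some is (e → (t → e)); result (e → t).

(e → t)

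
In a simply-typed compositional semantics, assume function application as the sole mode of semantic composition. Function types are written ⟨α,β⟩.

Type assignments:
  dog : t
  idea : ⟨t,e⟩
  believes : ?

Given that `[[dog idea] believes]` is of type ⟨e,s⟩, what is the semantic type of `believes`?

For [[dog idea] believes] to have type ⟨e,s⟩ with [dog idea] of type e, believes must be the function: believes : ⟨e,⟨e,s⟩⟩.

⟨e,⟨e,s⟩⟩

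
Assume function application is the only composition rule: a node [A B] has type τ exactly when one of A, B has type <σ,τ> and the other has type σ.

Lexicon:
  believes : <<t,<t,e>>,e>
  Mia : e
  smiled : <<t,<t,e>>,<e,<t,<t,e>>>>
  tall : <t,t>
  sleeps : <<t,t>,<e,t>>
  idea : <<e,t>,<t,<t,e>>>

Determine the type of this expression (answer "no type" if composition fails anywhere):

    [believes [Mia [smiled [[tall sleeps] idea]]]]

e

[tall sleeps]: <<t,t>,<e,t>> applied to <t,t> yields <e,t>.
[[tall sleeps] idea]: <<e,t>,<t,<t,e>>> applied to <e,t> yields <t,<t,e>>.
[smiled [[tall sleeps] idea]]: <<t,<t,e>>,<e,<t,<t,e>>>> applied to <t,<t,e>> yields <e,<t,<t,e>>>.
[Mia [smiled [[tall sleeps] idea]]]: <e,<t,<t,e>>> applied to e yields <t,<t,e>>.
[believes [Mia [smiled [[tall sleeps] idea]]]]: <<t,<t,e>>,e> applied to <t,<t,e>> yields e.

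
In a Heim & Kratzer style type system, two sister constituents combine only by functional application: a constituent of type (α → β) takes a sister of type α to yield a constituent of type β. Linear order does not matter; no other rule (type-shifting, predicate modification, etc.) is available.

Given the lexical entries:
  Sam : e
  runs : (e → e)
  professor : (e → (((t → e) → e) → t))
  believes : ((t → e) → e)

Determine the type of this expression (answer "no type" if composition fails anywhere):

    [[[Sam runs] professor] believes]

t

[Sam runs]: (e → e) applied to e yields e.
[[Sam runs] professor]: (e → (((t → e) → e) → t)) applied to e yields (((t → e) → e) → t).
[[[Sam runs] professor] believes]: (((t → e) → e) → t) applied to ((t → e) → e) yields t.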